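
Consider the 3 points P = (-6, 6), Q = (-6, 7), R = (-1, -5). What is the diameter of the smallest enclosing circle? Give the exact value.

Side lengths²: PQ² = 1, PR² = 146, QR² = 169.
Since QR² = 169 ≥ 146 + 1 = 147, the angle opposite QR is not acute, so the smallest enclosing circle has QR as diameter.
Centre = midpoint of QR = (-3.5, 1), r² = 169/4 = 42.25.
Diameter = 2r = 2√(42.25) = 13.

13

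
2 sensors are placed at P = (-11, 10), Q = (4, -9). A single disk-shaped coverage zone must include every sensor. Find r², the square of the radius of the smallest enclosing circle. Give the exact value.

146.5

The smallest circle enclosing two points has them as diameter endpoints.
Centre = midpoint = (-3.5, 0.5); r² = |PQ|²/4 = 586/4 = 146.5.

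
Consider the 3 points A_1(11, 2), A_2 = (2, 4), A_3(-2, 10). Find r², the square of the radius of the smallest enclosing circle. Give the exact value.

Side lengths²: A_1A_2² = 85, A_1A_3² = 233, A_2A_3² = 52.
Since A_1A_3² = 233 ≥ 85 + 52 = 137, the angle opposite A_1A_3 is not acute, so the smallest enclosing circle has A_1A_3 as diameter.
Centre = midpoint of A_1A_3 = (4.5, 6), r² = 233/4 = 58.25.

58.25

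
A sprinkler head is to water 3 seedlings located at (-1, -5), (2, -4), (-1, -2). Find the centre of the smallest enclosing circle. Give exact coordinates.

(1/6, -3.5)

Call the three points A, B, C in the order given.
Side lengths²: AB² = 10, AC² = 9, BC² = 13.
Since BC² = 13 < 10 + 9 = 19, the triangle is acute, so the smallest enclosing circle is the circumcircle.
Circumcentre = (1/6, -3.5), r² = 65/18.
Centre = (1/6, -3.5).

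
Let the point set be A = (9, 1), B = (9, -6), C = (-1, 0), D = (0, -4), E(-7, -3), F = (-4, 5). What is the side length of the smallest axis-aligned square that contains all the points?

16

The bounding box has width 16 and height 11.
An axis-aligned square enclosing the set must have side ≥ max(width, height).
So the minimum side is max(16, 11) = 16.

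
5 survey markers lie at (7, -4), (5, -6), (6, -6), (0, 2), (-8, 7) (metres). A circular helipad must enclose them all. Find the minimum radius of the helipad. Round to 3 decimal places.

9.552

The farthest pair is (6, -6)–(-8, 7) with squared distance 365. The circle on this segment as diameter has centre (-1, 0.5) and r² = 365/4 = 91.25.
Check (7, -4): distance² to centre = 84.25 ≤ 91.25, so it lies inside.
All remaining points lie in this disk, and no smaller disk contains both endpoints, so this is the minimum enclosing circle.
r = √(91.25) ≈ 9.552.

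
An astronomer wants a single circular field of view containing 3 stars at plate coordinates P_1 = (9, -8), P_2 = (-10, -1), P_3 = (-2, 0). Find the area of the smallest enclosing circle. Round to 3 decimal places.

322.013

Side lengths²: P_1P_2² = 410, P_1P_3² = 185, P_2P_3² = 65.
Since P_1P_2² = 410 ≥ 185 + 65 = 250, the angle opposite P_1P_2 is not acute, so the smallest enclosing circle has P_1P_2 as diameter.
Centre = midpoint of P_1P_2 = (-0.5, -4.5), r² = 410/4 = 102.5.
Area = π·r² = π·102.5 ≈ 322.013.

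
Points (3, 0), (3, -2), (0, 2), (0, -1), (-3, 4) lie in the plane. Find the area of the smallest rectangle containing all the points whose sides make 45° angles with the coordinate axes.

In coordinates u = x + y, v = x − y the rectangle is axis-aligned; the map (x,y)→(u,v) scales areas by 2.
u-values: 3, 1, 2, -1, 1; range = 3 − (-1) = 4.
v-values: 3, 5, -2, 1, -7; range = 5 − (-7) = 12.
Area = (4 × 12) / 2 = 24.

24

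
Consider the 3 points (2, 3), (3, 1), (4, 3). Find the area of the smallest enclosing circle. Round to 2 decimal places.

Call the three points A, B, C in the order given.
Side lengths²: AB² = 5, AC² = 4, BC² = 5.
Since BC² = 5 < 5 + 4 = 9, the triangle is acute, so the smallest enclosing circle is the circumcircle.
Circumcentre = (3, 2.25), r² = 1.5625.
Area = π·r² = π·1.5625 ≈ 4.91.

4.91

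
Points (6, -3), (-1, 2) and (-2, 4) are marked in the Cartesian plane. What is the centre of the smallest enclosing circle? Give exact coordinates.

(2, 0.5)

Call the three points A, B, C in the order given.
Side lengths²: AB² = 74, AC² = 113, BC² = 5.
Since AC² = 113 ≥ 74 + 5 = 79, the angle opposite AC is not acute, so the smallest enclosing circle has AC as diameter.
Centre = midpoint of AC = (2, 0.5), r² = 113/4 = 28.25.
Centre = (2, 0.5).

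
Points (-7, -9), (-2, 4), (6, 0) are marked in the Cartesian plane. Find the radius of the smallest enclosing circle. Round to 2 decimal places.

7.94

Call the three points A, B, C in the order given.
Side lengths²: AB² = 194, AC² = 250, BC² = 80.
Since AC² = 250 < 194 + 80 = 274, the triangle is acute, so the smallest enclosing circle is the circumcircle.
Circumcentre = (-29/31, -120/31), r² = 60625/961.
r = √(60625/961) ≈ 7.94.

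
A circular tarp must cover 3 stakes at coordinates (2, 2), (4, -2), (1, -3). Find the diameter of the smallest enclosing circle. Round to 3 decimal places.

Call the three points A, B, C in the order given.
Side lengths²: AB² = 20, AC² = 26, BC² = 10.
Since AC² = 26 < 20 + 10 = 30, the triangle is acute, so the smallest enclosing circle is the circumcircle.
Circumcentre = (13/7, -4/7), r² = 325/49.
Diameter = 2r = 2√(325/49) ≈ 5.151.

5.151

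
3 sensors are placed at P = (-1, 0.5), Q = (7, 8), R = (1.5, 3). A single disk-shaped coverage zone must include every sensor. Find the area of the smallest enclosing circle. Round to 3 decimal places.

94.444

Side lengths²: PQ² = 120.25, PR² = 12.5, QR² = 55.25.
Since PQ² = 120.25 ≥ 55.25 + 12.5 = 67.75, the angle opposite PQ is not acute, so the smallest enclosing circle has PQ as diameter.
Centre = midpoint of PQ = (3, 4.25), r² = 120.25/4 = 30.0625.
Area = π·r² = π·30.0625 ≈ 94.444.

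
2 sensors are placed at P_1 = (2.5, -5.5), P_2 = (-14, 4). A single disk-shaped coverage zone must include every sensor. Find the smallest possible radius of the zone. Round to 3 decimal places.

9.520

The smallest circle enclosing two points has them as diameter endpoints.
Centre = midpoint = (-5.75, -0.75); r² = |P_1P_2|²/4 = 362.5/4 = 90.625.
r = √(90.625) ≈ 9.520.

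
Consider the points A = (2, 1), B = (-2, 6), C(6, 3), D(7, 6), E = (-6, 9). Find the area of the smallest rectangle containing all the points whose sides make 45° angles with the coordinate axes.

In coordinates u = x + y, v = x − y the rectangle is axis-aligned; the map (x,y)→(u,v) scales areas by 2.
u-values: 3, 4, 9, 13, 3; range = 13 − 3 = 10.
v-values: 1, -8, 3, 1, -15; range = 3 − (-15) = 18.
Area = (10 × 18) / 2 = 90.

90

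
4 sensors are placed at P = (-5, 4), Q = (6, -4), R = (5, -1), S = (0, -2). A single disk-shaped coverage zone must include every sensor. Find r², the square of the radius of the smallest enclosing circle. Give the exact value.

By Welzl's lemma the MEC is supported by two points (diametrically opposite) or three points (on a circumcircle).
The farthest pair is P–Q with squared distance 185. The circle on this segment as diameter has centre (0.5, 0) and r² = 185/4 = 46.25.
Check R: distance² to centre = 21.25 ≤ 46.25, so it lies inside.
All remaining points lie in this disk, and no smaller disk contains both endpoints, so this is the minimum enclosing circle.

46.25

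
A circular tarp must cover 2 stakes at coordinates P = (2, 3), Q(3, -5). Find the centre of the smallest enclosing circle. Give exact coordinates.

(2.5, -1)

The smallest circle enclosing two points has them as diameter endpoints.
Centre = midpoint = (2.5, -1); r² = |PQ|²/4 = 65/4 = 16.25.
Centre = (2.5, -1).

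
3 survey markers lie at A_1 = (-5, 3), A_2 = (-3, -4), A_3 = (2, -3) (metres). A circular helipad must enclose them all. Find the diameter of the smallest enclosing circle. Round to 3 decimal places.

9.220

Side lengths²: A_1A_2² = 53, A_1A_3² = 85, A_2A_3² = 26.
Since A_1A_3² = 85 ≥ 53 + 26 = 79, the angle opposite A_1A_3 is not acute, so the smallest enclosing circle has A_1A_3 as diameter.
Centre = midpoint of A_1A_3 = (-1.5, 0), r² = 85/4 = 21.25.
Diameter = 2r = 2√(21.25) ≈ 9.220.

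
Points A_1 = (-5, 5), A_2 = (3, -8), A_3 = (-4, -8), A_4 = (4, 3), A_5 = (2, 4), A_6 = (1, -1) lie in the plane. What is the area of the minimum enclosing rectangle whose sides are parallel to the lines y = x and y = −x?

In coordinates u = x + y, v = x − y the rectangle is axis-aligned; the map (x,y)→(u,v) scales areas by 2.
u-values: 0, -5, -12, 7, 6, 0; range = 7 − (-12) = 19.
v-values: -10, 11, 4, 1, -2, 2; range = 11 − (-10) = 21.
Area = (19 × 21) / 2 = 199.5.

199.5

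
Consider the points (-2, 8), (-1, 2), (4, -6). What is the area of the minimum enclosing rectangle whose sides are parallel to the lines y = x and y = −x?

In coordinates u = x + y, v = x − y the rectangle is axis-aligned; the map (x,y)→(u,v) scales areas by 2.
u-values: 6, 1, -2; range = 6 − (-2) = 8.
v-values: -10, -3, 10; range = 10 − (-10) = 20.
Area = (8 × 20) / 2 = 80.

80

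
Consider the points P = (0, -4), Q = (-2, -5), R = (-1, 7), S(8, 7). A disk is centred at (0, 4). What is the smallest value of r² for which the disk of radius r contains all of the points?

85

The required radius is the distance from (0, 4) to the farthest point.
Squared distances: 64, 85, 10, 73.
Maximum is 85, attained at Q.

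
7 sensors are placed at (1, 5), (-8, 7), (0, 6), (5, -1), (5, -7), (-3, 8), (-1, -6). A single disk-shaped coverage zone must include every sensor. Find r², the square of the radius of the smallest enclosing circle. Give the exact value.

91.25

The farthest pair is (-8, 7)–(5, -7) with squared distance 365. The circle on this segment as diameter has centre (-1.5, 0) and r² = 365/4 = 91.25.
Check (1, 5): distance² to centre = 31.25 ≤ 91.25, so it lies inside.
All remaining points lie in this disk, and no smaller disk contains both endpoints, so this is the minimum enclosing circle.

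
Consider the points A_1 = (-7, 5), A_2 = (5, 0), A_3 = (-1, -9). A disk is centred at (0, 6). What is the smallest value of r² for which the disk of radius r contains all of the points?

226

The required radius is the distance from (0, 6) to the farthest point.
Squared distances: 50, 61, 226.
Maximum is 226, attained at A_3.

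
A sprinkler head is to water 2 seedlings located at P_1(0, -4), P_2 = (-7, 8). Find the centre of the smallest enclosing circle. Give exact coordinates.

The smallest circle enclosing two points has them as diameter endpoints.
Centre = midpoint = (-3.5, 2); r² = |P_1P_2|²/4 = 193/4 = 48.25.
Centre = (-3.5, 2).

(-3.5, 2)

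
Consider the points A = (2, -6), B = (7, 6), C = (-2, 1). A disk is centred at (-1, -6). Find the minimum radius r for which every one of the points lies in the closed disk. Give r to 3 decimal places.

The required radius is the distance from (-1, -6) to the farthest point.
Squared distances: 9, 208, 50.
Maximum is 208, attained at B.
r = √208 ≈ 14.422.

14.422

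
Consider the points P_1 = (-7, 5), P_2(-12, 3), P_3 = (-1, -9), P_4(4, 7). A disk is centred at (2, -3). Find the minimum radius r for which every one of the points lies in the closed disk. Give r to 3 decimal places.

The required radius is the distance from (2, -3) to the farthest point.
Squared distances: 145, 232, 45, 104.
Maximum is 232, attained at P_2.
r = √232 ≈ 15.232.

15.232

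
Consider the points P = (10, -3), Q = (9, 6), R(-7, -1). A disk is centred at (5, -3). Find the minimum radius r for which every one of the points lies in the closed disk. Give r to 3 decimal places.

The required radius is the distance from (5, -3) to the farthest point.
Squared distances: 25, 97, 148.
Maximum is 148, attained at R.
r = √148 ≈ 12.166.

12.166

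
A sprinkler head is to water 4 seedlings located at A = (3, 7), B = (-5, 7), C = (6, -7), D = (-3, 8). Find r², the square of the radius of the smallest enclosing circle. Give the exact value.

By Welzl's lemma the MEC is supported by two points (diametrically opposite) or three points (on a circumcircle).
The farthest pair is B–C with squared distance 317. The circle on this segment as diameter has centre (0.5, 0) and r² = 317/4 = 79.25.
Check A: distance² to centre = 55.25 ≤ 79.25, so it lies inside.
All remaining points lie in this disk, and no smaller disk contains both endpoints, so this is the minimum enclosing circle.

79.25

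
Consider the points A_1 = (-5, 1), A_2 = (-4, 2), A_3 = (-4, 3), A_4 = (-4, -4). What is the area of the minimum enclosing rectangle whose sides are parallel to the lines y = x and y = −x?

24.5

In coordinates u = x + y, v = x − y the rectangle is axis-aligned; the map (x,y)→(u,v) scales areas by 2.
u-values: -4, -2, -1, -8; range = -1 − (-8) = 7.
v-values: -6, -6, -7, 0; range = 0 − (-7) = 7.
Area = (7 × 7) / 2 = 24.5.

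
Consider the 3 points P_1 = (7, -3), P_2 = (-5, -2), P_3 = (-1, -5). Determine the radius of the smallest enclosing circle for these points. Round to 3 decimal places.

Side lengths²: P_1P_2² = 145, P_1P_3² = 68, P_2P_3² = 25.
Since P_1P_2² = 145 ≥ 68 + 25 = 93, the angle opposite P_1P_2 is not acute, so the smallest enclosing circle has P_1P_2 as diameter.
Centre = midpoint of P_1P_2 = (1, -2.5), r² = 145/4 = 36.25.
r = √(36.25) ≈ 6.021.

6.021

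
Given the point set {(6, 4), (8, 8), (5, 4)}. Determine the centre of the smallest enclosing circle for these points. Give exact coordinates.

(6.5, 6)

Call the three points A, B, C in the order given.
Side lengths²: AB² = 20, AC² = 1, BC² = 25.
Since BC² = 25 ≥ 20 + 1 = 21, the angle opposite BC is not acute, so the smallest enclosing circle has BC as diameter.
Centre = midpoint of BC = (6.5, 6), r² = 25/4 = 6.25.
Centre = (6.5, 6).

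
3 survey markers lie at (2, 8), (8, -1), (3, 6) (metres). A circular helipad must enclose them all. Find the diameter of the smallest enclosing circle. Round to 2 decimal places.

10.82

Call the three points A, B, C in the order given.
Side lengths²: AB² = 117, AC² = 5, BC² = 74.
Since AB² = 117 ≥ 74 + 5 = 79, the angle opposite AB is not acute, so the smallest enclosing circle has AB as diameter.
Centre = midpoint of AB = (5, 3.5), r² = 117/4 = 29.25.
Diameter = 2r = 2√(29.25) ≈ 10.82.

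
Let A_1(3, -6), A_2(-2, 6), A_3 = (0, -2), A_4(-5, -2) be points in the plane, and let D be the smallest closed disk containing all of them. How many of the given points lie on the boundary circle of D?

By Welzl's lemma the MEC is supported by two points (diametrically opposite) or three points (on a circumcircle).
The farthest pair is A_1–A_2 with squared distance 169. The circle on this segment as diameter has centre (0.5, 0) and r² = 169/4 = 42.25.
Check A_3: distance² to centre = 4.25 ≤ 42.25, so it lies inside.
All remaining points lie in this disk, and no smaller disk contains both endpoints, so this is the minimum enclosing circle.
The points at distance exactly r from the centre are A_1, A_2 — 2 points.

2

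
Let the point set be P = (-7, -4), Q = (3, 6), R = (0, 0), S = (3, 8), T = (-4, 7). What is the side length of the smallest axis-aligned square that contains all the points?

12

The bounding box has width 10 and height 12.
An axis-aligned square enclosing the set must have side ≥ max(width, height).
So the minimum side is max(10, 12) = 12.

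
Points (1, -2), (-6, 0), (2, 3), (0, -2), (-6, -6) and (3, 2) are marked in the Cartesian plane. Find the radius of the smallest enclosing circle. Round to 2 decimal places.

The minimum enclosing circle is determined by three boundary points: (2, 3), (-6, -6), (3, 2).
Their circumcentre is (-59/34, -59/34) with r² = 21025/578.
The farthest remaining point (-6, 0) is at distance² 12253/578 ≤ 21025/578.
r = √(21025/578) ≈ 6.03.

6.03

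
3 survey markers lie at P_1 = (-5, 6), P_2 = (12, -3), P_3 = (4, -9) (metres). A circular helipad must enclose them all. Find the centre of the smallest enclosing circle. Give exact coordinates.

Side lengths²: P_1P_2² = 370, P_1P_3² = 306, P_2P_3² = 100.
Since P_1P_2² = 370 < 306 + 100 = 406, the triangle is acute, so the smallest enclosing circle is the circumcircle.
Circumcentre = (88/29, 18/29), r² = 78625/841.
Centre = (88/29, 18/29).

(88/29, 18/29)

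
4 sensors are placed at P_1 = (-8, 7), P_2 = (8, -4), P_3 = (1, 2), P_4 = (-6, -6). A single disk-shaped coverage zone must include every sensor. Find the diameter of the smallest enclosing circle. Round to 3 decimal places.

The farthest pair is P_1–P_2 with squared distance 377. The circle on this segment as diameter has centre (0, 1.5) and r² = 377/4 = 94.25.
Check P_3: distance² to centre = 1.25 ≤ 94.25, so it lies inside.
All remaining points lie in this disk, and no smaller disk contains both endpoints, so this is the minimum enclosing circle.
Diameter = 2r = 2√(94.25) ≈ 19.416.

19.416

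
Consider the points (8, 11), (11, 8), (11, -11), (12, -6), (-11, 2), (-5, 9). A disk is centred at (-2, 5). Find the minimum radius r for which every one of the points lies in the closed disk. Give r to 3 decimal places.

The required radius is the distance from (-2, 5) to the farthest point.
Squared distances: 136, 178, 425, 317, 90, 25.
Maximum is 425, attained at (11, -11).
r = √425 ≈ 20.616.

20.616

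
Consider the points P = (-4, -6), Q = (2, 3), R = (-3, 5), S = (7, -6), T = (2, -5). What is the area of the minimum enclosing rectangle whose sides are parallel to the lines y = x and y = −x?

In coordinates u = x + y, v = x − y the rectangle is axis-aligned; the map (x,y)→(u,v) scales areas by 2.
u-values: -10, 5, 2, 1, -3; range = 5 − (-10) = 15.
v-values: 2, -1, -8, 13, 7; range = 13 − (-8) = 21.
Area = (15 × 21) / 2 = 157.5.

157.5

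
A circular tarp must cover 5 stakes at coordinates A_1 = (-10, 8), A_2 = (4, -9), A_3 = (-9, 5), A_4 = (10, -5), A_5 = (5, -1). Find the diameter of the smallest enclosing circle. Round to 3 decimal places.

23.854

The farthest pair is A_1–A_4 with squared distance 569. The circle on this segment as diameter has centre (0, 1.5) and r² = 569/4 = 142.25.
Check A_2: distance² to centre = 126.25 ≤ 142.25, so it lies inside.
All remaining points lie in this disk, and no smaller disk contains both endpoints, so this is the minimum enclosing circle.
Diameter = 2r = 2√(142.25) ≈ 23.854.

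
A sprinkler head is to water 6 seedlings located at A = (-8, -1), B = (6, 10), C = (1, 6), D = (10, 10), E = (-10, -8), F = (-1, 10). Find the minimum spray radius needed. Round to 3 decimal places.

The farthest pair is D–E with squared distance 724. The circle on this segment as diameter has centre (0, 1) and r² = 724/4 = 181.
Check A: distance² to centre = 68 ≤ 181, so it lies inside.
All remaining points lie in this disk, and no smaller disk contains both endpoints, so this is the minimum enclosing circle.
r = √181 ≈ 13.454.

13.454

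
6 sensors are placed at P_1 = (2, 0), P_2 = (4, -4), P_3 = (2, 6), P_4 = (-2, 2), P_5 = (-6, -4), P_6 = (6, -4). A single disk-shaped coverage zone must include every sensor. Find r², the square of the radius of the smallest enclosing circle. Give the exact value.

47.56

The minimum enclosing circle is determined by three boundary points: P_3, P_5, P_6.
Their circumcentre is (0, -0.6) with r² = 47.56.
The farthest remaining point P_2 is at distance² 27.56 ≤ 47.56.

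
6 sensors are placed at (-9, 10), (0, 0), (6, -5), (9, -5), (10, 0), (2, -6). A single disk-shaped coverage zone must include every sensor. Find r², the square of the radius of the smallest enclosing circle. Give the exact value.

137.25

By Welzl's lemma the MEC is supported by two points (diametrically opposite) or three points (on a circumcircle).
The farthest pair is (-9, 10)–(9, -5) with squared distance 549. The circle on this segment as diameter has centre (0, 2.5) and r² = 549/4 = 137.25.
Check (0, 0): distance² to centre = 6.25 ≤ 137.25, so it lies inside.
All remaining points lie in this disk, and no smaller disk contains both endpoints, so this is the minimum enclosing circle.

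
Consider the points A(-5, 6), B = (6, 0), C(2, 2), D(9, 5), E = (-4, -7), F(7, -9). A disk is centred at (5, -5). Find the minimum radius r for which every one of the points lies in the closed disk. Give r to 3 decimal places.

The required radius is the distance from (5, -5) to the farthest point.
Squared distances: 221, 26, 58, 116, 85, 20.
Maximum is 221, attained at A.
r = √221 ≈ 14.866.

14.866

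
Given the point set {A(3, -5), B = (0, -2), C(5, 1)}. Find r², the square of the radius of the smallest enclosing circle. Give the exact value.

Side lengths²: AB² = 18, AC² = 40, BC² = 34.
Since AC² = 40 < 34 + 18 = 52, the triangle is acute, so the smallest enclosing circle is the circumcircle.
Circumcentre = (3.25, -1.75), r² = 10.625.

10.625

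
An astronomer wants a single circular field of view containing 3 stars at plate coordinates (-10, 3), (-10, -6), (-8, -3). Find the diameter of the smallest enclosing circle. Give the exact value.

9

Call the three points A, B, C in the order given.
Side lengths²: AB² = 81, AC² = 40, BC² = 13.
Since AB² = 81 ≥ 40 + 13 = 53, the angle opposite AB is not acute, so the smallest enclosing circle has AB as diameter.
Centre = midpoint of AB = (-10, -1.5), r² = 81/4 = 20.25.
Diameter = 2r = 2√(20.25) = 9.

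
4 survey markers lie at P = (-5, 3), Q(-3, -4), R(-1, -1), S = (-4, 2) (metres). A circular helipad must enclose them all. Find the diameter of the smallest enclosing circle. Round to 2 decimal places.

7.28

A smallest enclosing disk is always determined by at most three of the input points on its boundary.
The farthest pair is P–Q with squared distance 53. The circle on this segment as diameter has centre (-4, -0.5) and r² = 53/4 = 13.25.
Check R: distance² to centre = 9.25 ≤ 13.25, so it lies inside.
All remaining points lie in this disk, and no smaller disk contains both endpoints, so this is the minimum enclosing circle.
Diameter = 2r = 2√(13.25) ≈ 7.28.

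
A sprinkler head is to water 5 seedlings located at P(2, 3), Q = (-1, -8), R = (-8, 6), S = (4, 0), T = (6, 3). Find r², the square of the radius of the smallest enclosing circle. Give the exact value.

The minimum enclosing circle is determined by three boundary points: Q, R, T.
Their circumcentre is (-1.9, 0.3) with r² = 69.7.
The farthest remaining point S is at distance² 34.9 ≤ 69.7.

69.7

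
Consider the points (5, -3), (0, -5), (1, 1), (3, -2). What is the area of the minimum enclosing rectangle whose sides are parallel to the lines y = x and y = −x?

In coordinates u = x + y, v = x − y the rectangle is axis-aligned; the map (x,y)→(u,v) scales areas by 2.
u-values: 2, -5, 2, 1; range = 2 − (-5) = 7.
v-values: 8, 5, 0, 5; range = 8 − 0 = 8.
Area = (7 × 8) / 2 = 28.

28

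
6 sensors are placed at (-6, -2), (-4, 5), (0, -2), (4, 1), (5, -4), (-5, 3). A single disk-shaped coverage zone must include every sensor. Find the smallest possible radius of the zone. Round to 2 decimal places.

A smallest enclosing disk is always determined by at most three of the input points on its boundary.
The minimum enclosing circle is determined by three boundary points: (-6, -2), (-4, 5), (5, -4).
Their circumcentre is (1/18, 1/18) with r² = 6625/162.
The farthest remaining point (-5, 3) is at distance² 5545/162 ≤ 6625/162.
r = √(6625/162) ≈ 6.39.

6.39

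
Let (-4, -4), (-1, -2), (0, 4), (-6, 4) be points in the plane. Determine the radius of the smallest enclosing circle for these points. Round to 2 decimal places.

4.61

The minimum enclosing circle of a finite set is fixed by two of the points (as a diameter) or three (as a circumcircle).
The minimum enclosing circle is determined by three boundary points: (-4, -4), (0, 4), (-6, 4).
Their circumcentre is (-3, 0.5) with r² = 21.25.
The farthest remaining point (-1, -2) is at distance² 10.25 ≤ 21.25.
r = √(21.25) ≈ 4.61.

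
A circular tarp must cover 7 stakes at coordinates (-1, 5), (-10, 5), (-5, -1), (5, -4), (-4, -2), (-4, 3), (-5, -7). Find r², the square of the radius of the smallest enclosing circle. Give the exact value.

By Welzl's lemma the MEC is supported by two points (diametrically opposite) or three points (on a circumcircle).
The farthest pair is (-10, 5)–(5, -4) with squared distance 306. The circle on this segment as diameter has centre (-2.5, 0.5) and r² = 306/4 = 76.5.
Check (-1, 5): distance² to centre = 22.5 ≤ 76.5, so it lies inside.
All remaining points lie in this disk, and no smaller disk contains both endpoints, so this is the minimum enclosing circle.

76.5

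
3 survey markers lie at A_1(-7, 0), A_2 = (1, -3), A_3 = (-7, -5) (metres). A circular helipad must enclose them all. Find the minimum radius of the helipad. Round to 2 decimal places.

4.40

Side lengths²: A_1A_2² = 73, A_1A_3² = 25, A_2A_3² = 68.
Since A_1A_2² = 73 < 68 + 25 = 93, the triangle is acute, so the smallest enclosing circle is the circumcircle.
Circumcentre = (-3.375, -2.5), r² = 19.390625.
r = √(19.390625) ≈ 4.40.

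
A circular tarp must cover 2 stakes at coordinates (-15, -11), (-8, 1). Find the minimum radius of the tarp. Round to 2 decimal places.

6.95

The smallest circle enclosing two points has them as diameter endpoints.
Centre = midpoint = (-11.5, -5); r² = |(-15, -11)−(-8, 1)|²/4 = 193/4 = 48.25.
r = √(48.25) ≈ 6.95.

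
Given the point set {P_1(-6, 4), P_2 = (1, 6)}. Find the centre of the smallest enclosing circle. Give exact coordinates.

(-2.5, 5)

The smallest circle enclosing two points has them as diameter endpoints.
Centre = midpoint = (-2.5, 5); r² = |P_1P_2|²/4 = 53/4 = 13.25.
Centre = (-2.5, 5).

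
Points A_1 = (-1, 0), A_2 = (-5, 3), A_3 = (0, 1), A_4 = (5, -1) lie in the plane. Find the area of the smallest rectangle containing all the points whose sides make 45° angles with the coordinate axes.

In coordinates u = x + y, v = x − y the rectangle is axis-aligned; the map (x,y)→(u,v) scales areas by 2.
u-values: -1, -2, 1, 4; range = 4 − (-2) = 6.
v-values: -1, -8, -1, 6; range = 6 − (-8) = 14.
Area = (6 × 14) / 2 = 42.

42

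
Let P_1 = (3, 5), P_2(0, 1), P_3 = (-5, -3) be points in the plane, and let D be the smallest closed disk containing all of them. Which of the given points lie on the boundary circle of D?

Side lengths²: P_1P_2² = 25, P_1P_3² = 128, P_2P_3² = 41.
Since P_1P_3² = 128 ≥ 41 + 25 = 66, the angle opposite P_1P_3 is not acute, so the smallest enclosing circle has P_1P_3 as diameter.
Centre = midpoint of P_1P_3 = (-1, 1), r² = 128/4 = 32.
The points at distance exactly r from the centre are P_1, P_3 — 2 points.

P_1, P_3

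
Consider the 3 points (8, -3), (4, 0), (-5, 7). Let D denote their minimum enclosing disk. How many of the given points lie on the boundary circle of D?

2

Call the three points A, B, C in the order given.
Side lengths²: AB² = 25, AC² = 269, BC² = 130.
Since AC² = 269 ≥ 130 + 25 = 155, the angle opposite AC is not acute, so the smallest enclosing circle has AC as diameter.
Centre = midpoint of AC = (1.5, 2), r² = 269/4 = 67.25.
The points at distance exactly r from the centre are (8, -3), (-5, 7) — 2 points.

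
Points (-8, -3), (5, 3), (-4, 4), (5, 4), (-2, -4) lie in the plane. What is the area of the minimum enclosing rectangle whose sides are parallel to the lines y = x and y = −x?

100

In coordinates u = x + y, v = x − y the rectangle is axis-aligned; the map (x,y)→(u,v) scales areas by 2.
u-values: -11, 8, 0, 9, -6; range = 9 − (-11) = 20.
v-values: -5, 2, -8, 1, 2; range = 2 − (-8) = 10.
Area = (20 × 10) / 2 = 100.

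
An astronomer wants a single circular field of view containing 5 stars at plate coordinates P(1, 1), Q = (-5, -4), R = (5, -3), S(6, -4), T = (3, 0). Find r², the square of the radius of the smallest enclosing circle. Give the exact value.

30.25

By Welzl's lemma the MEC is supported by two points (diametrically opposite) or three points (on a circumcircle).
The farthest pair is Q–S with squared distance 121. The circle on this segment as diameter has centre (0.5, -4) and r² = 121/4 = 30.25.
Check P: distance² to centre = 25.25 ≤ 30.25, so it lies inside.
All remaining points lie in this disk, and no smaller disk contains both endpoints, so this is the minimum enclosing circle.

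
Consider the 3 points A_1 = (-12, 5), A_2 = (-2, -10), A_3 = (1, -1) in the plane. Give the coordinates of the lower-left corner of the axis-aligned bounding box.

(-12, -10)

x-range [-12, 1], y-range [-10, 5].
The lower-left corner is (-12, -10).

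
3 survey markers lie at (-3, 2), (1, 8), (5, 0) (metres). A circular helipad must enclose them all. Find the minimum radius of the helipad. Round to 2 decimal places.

Call the three points A, B, C in the order given.
Side lengths²: AB² = 52, AC² = 68, BC² = 80.
Since BC² = 80 < 68 + 52 = 120, the triangle is acute, so the smallest enclosing circle is the circumcircle.
Circumcentre = (11/7, 23/7), r² = 1105/49.
r = √(1105/49) ≈ 4.75.

4.75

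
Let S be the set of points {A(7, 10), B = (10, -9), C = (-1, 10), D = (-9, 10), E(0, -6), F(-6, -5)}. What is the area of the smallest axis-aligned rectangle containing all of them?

x ranges over [-9, 10], width 19.
y ranges over [-9, 10], height 19.
Area = 19 × 19 = 361.

361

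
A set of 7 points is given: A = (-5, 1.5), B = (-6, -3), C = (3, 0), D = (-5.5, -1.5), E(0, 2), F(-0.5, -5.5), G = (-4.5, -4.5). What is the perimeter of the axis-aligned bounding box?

Width = max x − min x = 3 − (-6) = 9.
Height = max y − min y = 2 − (-5.5) = 7.5.
Perimeter = 2(9 + 7.5) = 33.

33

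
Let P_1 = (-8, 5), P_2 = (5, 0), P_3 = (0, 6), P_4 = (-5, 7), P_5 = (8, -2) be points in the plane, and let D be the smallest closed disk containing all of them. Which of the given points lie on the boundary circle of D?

A smallest enclosing disk is always determined by at most three of the input points on its boundary.
The farthest pair is P_1–P_5 with squared distance 305. The circle on this segment as diameter has centre (0, 1.5) and r² = 305/4 = 76.25.
Check P_2: distance² to centre = 27.25 ≤ 76.25, so it lies inside.
All remaining points lie in this disk, and no smaller disk contains both endpoints, so this is the minimum enclosing circle.
The points at distance exactly r from the centre are P_1, P_5 — 2 points.

P_1, P_5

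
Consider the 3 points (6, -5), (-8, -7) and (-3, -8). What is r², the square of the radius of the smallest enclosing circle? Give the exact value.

50

Call the three points A, B, C in the order given.
Side lengths²: AB² = 200, AC² = 90, BC² = 26.
Since AB² = 200 ≥ 90 + 26 = 116, the angle opposite AB is not acute, so the smallest enclosing circle has AB as diameter.
Centre = midpoint of AB = (-1, -6), r² = 200/4 = 50.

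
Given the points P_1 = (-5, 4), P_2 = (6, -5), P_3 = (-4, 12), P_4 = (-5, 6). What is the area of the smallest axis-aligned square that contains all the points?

289

The bounding box has width 11 and height 17.
An axis-aligned square enclosing the set must have side ≥ max(width, height).
So the minimum side is max(11, 17) = 17.
Area = 17² = 289.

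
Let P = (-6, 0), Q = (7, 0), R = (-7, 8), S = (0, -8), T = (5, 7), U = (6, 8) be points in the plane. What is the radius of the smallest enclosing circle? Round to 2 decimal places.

9.33

A smallest enclosing disk is always determined by at most three of the input points on its boundary.
The minimum enclosing circle is determined by three boundary points: R, S, U.
Their circumcentre is (-0.5, 1.3125) with r² = 86.97265625.
The farthest remaining point T is at distance² 62.59765625 ≤ 86.97265625.
r = √(86.97265625) ≈ 9.33.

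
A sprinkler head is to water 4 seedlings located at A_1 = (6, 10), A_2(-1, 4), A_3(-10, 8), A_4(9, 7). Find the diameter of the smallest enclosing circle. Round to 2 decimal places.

19.03

The farthest pair is A_3–A_4 with squared distance 362. The circle on this segment as diameter has centre (-0.5, 7.5) and r² = 362/4 = 90.5.
Check A_1: distance² to centre = 48.5 ≤ 90.5, so it lies inside.
All remaining points lie in this disk, and no smaller disk contains both endpoints, so this is the minimum enclosing circle.
Diameter = 2r = 2√(90.5) ≈ 19.03.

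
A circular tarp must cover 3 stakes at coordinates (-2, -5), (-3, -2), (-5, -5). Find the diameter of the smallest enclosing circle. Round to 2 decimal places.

Call the three points A, B, C in the order given.
Side lengths²: AB² = 10, AC² = 9, BC² = 13.
Since BC² = 13 < 10 + 9 = 19, the triangle is acute, so the smallest enclosing circle is the circumcircle.
Circumcentre = (-3.5, -23/6), r² = 65/18.
Diameter = 2r = 2√(65/18) ≈ 3.80.

3.80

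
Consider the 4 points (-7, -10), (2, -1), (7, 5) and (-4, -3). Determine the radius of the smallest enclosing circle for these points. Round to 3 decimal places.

10.259

By Welzl's lemma the MEC is supported by two points (diametrically opposite) or three points (on a circumcircle).
The farthest pair is (-7, -10)–(7, 5) with squared distance 421. The circle on this segment as diameter has centre (0, -2.5) and r² = 421/4 = 105.25.
Check (2, -1): distance² to centre = 6.25 ≤ 105.25, so it lies inside.
All remaining points lie in this disk, and no smaller disk contains both endpoints, so this is the minimum enclosing circle.
r = √(105.25) ≈ 10.259.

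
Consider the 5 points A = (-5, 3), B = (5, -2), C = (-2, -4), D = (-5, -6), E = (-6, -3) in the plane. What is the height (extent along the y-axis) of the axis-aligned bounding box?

max y = 3, min y = -6, so height = 9.

9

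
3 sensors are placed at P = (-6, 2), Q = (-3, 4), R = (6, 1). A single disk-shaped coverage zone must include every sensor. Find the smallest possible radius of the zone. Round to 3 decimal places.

6.021

Side lengths²: PQ² = 13, PR² = 145, QR² = 90.
Since PR² = 145 ≥ 90 + 13 = 103, the angle opposite PR is not acute, so the smallest enclosing circle has PR as diameter.
Centre = midpoint of PR = (0, 1.5), r² = 145/4 = 36.25.
r = √(36.25) ≈ 6.021.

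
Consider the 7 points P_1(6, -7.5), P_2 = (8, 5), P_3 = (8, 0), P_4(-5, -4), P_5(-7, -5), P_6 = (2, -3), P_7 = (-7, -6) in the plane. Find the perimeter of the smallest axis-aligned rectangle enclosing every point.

55

Width = max x − min x = 8 − (-7) = 15.
Height = max y − min y = 5 − (-7.5) = 12.5.
Perimeter = 2(15 + 12.5) = 55.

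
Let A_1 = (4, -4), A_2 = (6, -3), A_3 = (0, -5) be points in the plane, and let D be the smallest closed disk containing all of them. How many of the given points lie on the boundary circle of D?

Side lengths²: A_1A_2² = 5, A_1A_3² = 17, A_2A_3² = 40.
Since A_2A_3² = 40 ≥ 17 + 5 = 22, the angle opposite A_2A_3 is not acute, so the smallest enclosing circle has A_2A_3 as diameter.
Centre = midpoint of A_2A_3 = (3, -4), r² = 40/4 = 10.
The points at distance exactly r from the centre are A_2, A_3 — 2 points.

2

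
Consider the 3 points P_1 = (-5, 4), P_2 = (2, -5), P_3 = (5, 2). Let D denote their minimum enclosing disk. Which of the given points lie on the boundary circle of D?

P_1, P_2, P_3

Side lengths²: P_1P_2² = 130, P_1P_3² = 104, P_2P_3² = 58.
Since P_1P_2² = 130 < 104 + 58 = 162, the triangle is acute, so the smallest enclosing circle is the circumcircle.
Circumcentre = (-21/38, 9/38), r² = 24505/722.
The points at distance exactly r from the centre are P_1, P_2, P_3 — 3 points.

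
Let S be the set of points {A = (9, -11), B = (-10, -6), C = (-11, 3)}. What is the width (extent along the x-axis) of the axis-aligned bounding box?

max x = 9, min x = -11, so width = 20.

20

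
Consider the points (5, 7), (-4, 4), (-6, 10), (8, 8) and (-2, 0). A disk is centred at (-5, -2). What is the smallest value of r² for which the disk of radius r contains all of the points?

The required radius is the distance from (-5, -2) to the farthest point.
Squared distances: 181, 37, 145, 269, 13.
Maximum is 269, attained at (8, 8).

269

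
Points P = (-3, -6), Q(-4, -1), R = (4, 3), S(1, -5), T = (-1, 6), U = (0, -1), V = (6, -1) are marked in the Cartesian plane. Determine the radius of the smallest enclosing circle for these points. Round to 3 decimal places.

6.326

By Welzl's lemma the MEC is supported by two points (diametrically opposite) or three points (on a circumcircle).
The minimum enclosing circle is determined by three boundary points: P, T, V.
Their circumcentre is (-2/7, -2/7) with r² = 1961/49.
The farthest remaining point R is at distance² 1429/49 ≤ 1961/49.
r = √(1961/49) ≈ 6.326.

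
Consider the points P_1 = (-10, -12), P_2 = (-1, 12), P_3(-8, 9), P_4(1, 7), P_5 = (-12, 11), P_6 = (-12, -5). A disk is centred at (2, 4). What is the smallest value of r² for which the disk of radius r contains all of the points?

400

The required radius is the distance from (2, 4) to the farthest point.
Squared distances: 400, 73, 125, 10, 245, 277.
Maximum is 400, attained at P_1.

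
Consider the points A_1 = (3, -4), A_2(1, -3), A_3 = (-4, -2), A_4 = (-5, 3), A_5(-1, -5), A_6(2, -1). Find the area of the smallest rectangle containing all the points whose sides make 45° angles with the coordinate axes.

In coordinates u = x + y, v = x − y the rectangle is axis-aligned; the map (x,y)→(u,v) scales areas by 2.
u-values: -1, -2, -6, -2, -6, 1; range = 1 − (-6) = 7.
v-values: 7, 4, -2, -8, 4, 3; range = 7 − (-8) = 15.
Area = (7 × 15) / 2 = 52.5.

52.5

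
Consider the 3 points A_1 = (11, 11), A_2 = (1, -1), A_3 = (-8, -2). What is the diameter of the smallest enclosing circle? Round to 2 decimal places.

Side lengths²: A_1A_2² = 244, A_1A_3² = 530, A_2A_3² = 82.
Since A_1A_3² = 530 ≥ 244 + 82 = 326, the angle opposite A_1A_3 is not acute, so the smallest enclosing circle has A_1A_3 as diameter.
Centre = midpoint of A_1A_3 = (1.5, 4.5), r² = 530/4 = 132.5.
Diameter = 2r = 2√(132.5) ≈ 23.02.

23.02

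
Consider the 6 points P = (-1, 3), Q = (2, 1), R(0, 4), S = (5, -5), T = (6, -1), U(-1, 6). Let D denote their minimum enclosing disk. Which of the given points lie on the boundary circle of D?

S, U

By Welzl's lemma the MEC is supported by two points (diametrically opposite) or three points (on a circumcircle).
The farthest pair is S–U with squared distance 157. The circle on this segment as diameter has centre (2, 0.5) and r² = 157/4 = 39.25.
Check P: distance² to centre = 15.25 ≤ 39.25, so it lies inside.
All remaining points lie in this disk, and no smaller disk contains both endpoints, so this is the minimum enclosing circle.
The points at distance exactly r from the centre are S, U — 2 points.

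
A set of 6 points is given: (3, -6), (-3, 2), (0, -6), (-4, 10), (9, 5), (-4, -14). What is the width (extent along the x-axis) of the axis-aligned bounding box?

max x = 9, min x = -4, so width = 13.

13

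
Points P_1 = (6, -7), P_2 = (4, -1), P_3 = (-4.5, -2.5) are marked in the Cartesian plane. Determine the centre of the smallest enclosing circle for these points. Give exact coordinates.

Side lengths²: P_1P_2² = 40, P_1P_3² = 130.5, P_2P_3² = 74.5.
Since P_1P_3² = 130.5 ≥ 74.5 + 40 = 114.5, the angle opposite P_1P_3 is not acute, so the smallest enclosing circle has P_1P_3 as diameter.
Centre = midpoint of P_1P_3 = (0.75, -4.75), r² = 130.5/4 = 32.625.
Centre = (0.75, -4.75).

(0.75, -4.75)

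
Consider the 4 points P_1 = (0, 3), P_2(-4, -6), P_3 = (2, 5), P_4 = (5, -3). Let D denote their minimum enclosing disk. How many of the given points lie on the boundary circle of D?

3

The minimum enclosing circle is determined by three boundary points: P_2, P_3, P_4.
Their circumcentre is (-43/54, -11/18) with r² = 57305/1458.
The farthest remaining point P_1 is at distance² 19937/1458 ≤ 57305/1458.
The points at distance exactly r from the centre are P_2, P_3, P_4 — 3 points.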